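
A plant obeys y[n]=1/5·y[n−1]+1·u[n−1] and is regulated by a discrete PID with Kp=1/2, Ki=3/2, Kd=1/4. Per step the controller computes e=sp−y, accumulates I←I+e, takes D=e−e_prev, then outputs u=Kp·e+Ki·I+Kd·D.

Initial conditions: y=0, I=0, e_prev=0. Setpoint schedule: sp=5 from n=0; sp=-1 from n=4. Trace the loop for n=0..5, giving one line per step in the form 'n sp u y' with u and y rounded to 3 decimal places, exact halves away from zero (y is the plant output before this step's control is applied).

(exact arithmetic carried between steps; '≈' marks a value shown rounded to 6 d.p. or computed from one; I and e_prev carry over from the previous line; the table rounds u and y to 3 d.p., halves away from zero)
n=0: y=0, sp=5, e=sp−y=5; I=5, D=e−e_prev=5; u=1/2·5+3/2·5+1/4·5=11.25; next y=1/5·0+1·11.25=11.25
n=1: y=11.25, sp=5, e=sp−y=-6.25; I=-1.25, D=e−e_prev=-11.25; u=1/2·(-6.25)+3/2·(-1.25)+1/4·(-11.25)=-7.8125; next y=1/5·11.25+1·(-7.8125)=-5.5625
n=2: y=-5.5625, sp=5, e=sp−y=10.5625; I=9.3125, D=e−e_prev=16.8125; u=1/2·10.5625+3/2·9.3125+1/4·16.8125=23.453125; next y=1/5·(-5.5625)+1·23.453125=22.340625
n=3: y=22.340625, sp=5, e=sp−y=-17.340625; I=-8.028125, D=e−e_prev=-27.903125; u=1/2·(-17.340625)+3/2·(-8.028125)+1/4·(-27.903125)≈-27.688281; next y=1/5·22.340625+1·(-27.688281)≈-23.220156
n=4: y≈-23.220156, sp=-1, e=sp−y≈22.220156; I≈14.192031, D=e−e_prev≈39.560781; u=1/2·22.220156+3/2·14.192031+1/4·39.560781≈42.288320; next y=1/5·(-23.220156)+1·42.288320≈37.644289
n=5: y≈37.644289, sp=-1, e=sp−y≈-38.644289; I≈-24.452258, D=e−e_prev≈-60.864445; u=1/2·(-38.644289)+3/2·(-24.452258)+1/4·(-60.864445)≈-71.216643; next y=1/5·37.644289+1·(-71.216643)≈-63.687785

0 5 11.250 0.000
1 5 -7.813 11.250
2 5 23.453 -5.563
3 5 -27.688 22.341
4 -1 42.288 -23.220
5 -1 -71.217 37.644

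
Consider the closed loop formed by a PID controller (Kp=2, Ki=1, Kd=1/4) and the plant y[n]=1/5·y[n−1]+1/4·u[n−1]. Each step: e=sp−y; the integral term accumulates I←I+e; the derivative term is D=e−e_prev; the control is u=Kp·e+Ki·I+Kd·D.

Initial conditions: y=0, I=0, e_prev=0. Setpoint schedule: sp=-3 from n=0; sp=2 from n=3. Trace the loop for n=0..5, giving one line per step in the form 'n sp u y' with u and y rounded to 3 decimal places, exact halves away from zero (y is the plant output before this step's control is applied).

(exact arithmetic carried between steps; '≈' marks a value shown rounded to 6 d.p. or computed from one; I and e_prev carry over from the previous line; the table rounds u and y to 3 d.p., halves away from zero)
n=0: y=0, sp=-3, e=sp−y=-3; I=-3, D=e−e_prev=-3; u=2·(-3)+1·(-3)+1/4·(-3)=-9.75; next y=1/5·0+1/4·(-9.75)=-2.4375
n=1: y=-2.4375, sp=-3, e=sp−y=-0.5625; I=-3.5625, D=e−e_prev=2.4375; u=2·(-0.5625)+1·(-3.5625)+1/4·2.4375=-4.078125; next y=1/5·(-2.4375)+1/4·(-4.078125)≈-1.507031
n=2: y≈-1.507031, sp=-3, e=sp−y≈-1.492969; I≈-5.055469, D=e−e_prev≈-0.930469; u=2·(-1.492969)+1·(-5.055469)+1/4·(-0.930469)≈-8.274023; next y=1/5·(-1.507031)+1/4·(-8.274023)≈-2.369912
n=3: y≈-2.369912, sp=2, e=sp−y≈4.369912; I≈-0.685557, D=e−e_prev≈5.862881; u=2·4.369912+1·(-0.685557)+1/4·5.862881≈9.519988; next y=1/5·(-2.369912)+1/4·9.519988≈1.906015
n=4: y≈1.906015, sp=2, e=sp−y≈0.093985; I≈-0.591571, D=e−e_prev≈-4.275927; u=2·0.093985+1·(-0.591571)+1/4·(-4.275927)≈-1.472582; next y=1/5·1.906015+1/4·(-1.472582)≈0.013057
n=5: y≈0.013057, sp=2, e=sp−y≈1.986943; I≈1.395371, D=e−e_prev≈1.892957; u=2·1.986943+1·1.395371+1/4·1.892957≈5.842496; next y=1/5·0.013057+1/4·5.842496≈1.463235

0 -3 -9.750 0.000
1 -3 -4.078 -2.438
2 -3 -8.274 -1.507
3 2 9.520 -2.370
4 2 -1.473 1.906
5 2 5.842 0.013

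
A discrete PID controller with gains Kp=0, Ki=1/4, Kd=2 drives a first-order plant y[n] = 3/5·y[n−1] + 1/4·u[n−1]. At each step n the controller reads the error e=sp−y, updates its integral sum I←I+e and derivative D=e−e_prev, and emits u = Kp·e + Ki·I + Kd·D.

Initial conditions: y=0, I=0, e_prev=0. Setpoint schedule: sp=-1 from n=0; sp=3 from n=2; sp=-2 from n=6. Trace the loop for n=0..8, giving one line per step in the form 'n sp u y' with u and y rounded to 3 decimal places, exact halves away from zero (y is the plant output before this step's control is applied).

0 -1 -2.250 0.000
1 -1 0.766 -0.563
2 3 7.594 -0.146
3 3 -3.190 1.811
4 3 4.446 0.289
5 3 -0.161 1.285
6 -2 -7.744 0.731
7 -2 5.479 -1.497
8 -2 -3.533 0.471

(exact arithmetic carried between steps; '≈' marks a value shown rounded to 6 d.p. or computed from one; I and e_prev carry over from the previous line; the table rounds u and y to 3 d.p., halves away from zero)
n=0: y=0, sp=-1, e=sp−y=-1; I=-1, D=e−e_prev=-1; u=0·(-1)+1/4·(-1)+2·(-1)=-2.25; next y=3/5·0+1/4·(-2.25)=-0.5625
n=1: y=-0.5625, sp=-1, e=sp−y=-0.4375; I=-1.4375, D=e−e_prev=0.5625; u=0·(-0.4375)+1/4·(-1.4375)+2·0.5625=0.765625; next y=3/5·(-0.5625)+1/4·0.765625≈-0.146094
n=2: y≈-0.146094, sp=3, e=sp−y≈3.146094; I≈1.708594, D=e−e_prev≈3.583594; u=0·3.146094+1/4·1.708594+2·3.583594≈7.594336; next y=3/5·(-0.146094)+1/4·7.594336≈1.810928
n=3: y≈1.810928, sp=3, e=sp−y≈1.189072; I≈2.897666, D=e−e_prev≈-1.957021; u=0·1.189072+1/4·2.897666+2·(-1.957021)≈-3.189626; next y=3/5·1.810928+1/4·(-3.189626)≈0.289150
n=4: y≈0.289150, sp=3, e=sp−y≈2.710850; I≈5.608516, D=e−e_prev≈1.521778; u=0·2.710850+1/4·5.608516+2·1.521778≈4.445684; next y=3/5·0.289150+1/4·4.445684≈1.284911
n=5: y≈1.284911, sp=3, e=sp−y≈1.715089; I≈7.323605, D=e−e_prev≈-0.995761; u=0·1.715089+1/4·7.323605+2·(-0.995761)≈-0.160621; next y=3/5·1.284911+1/4·(-0.160621)≈0.730791
n=6: y≈0.730791, sp=-2, e=sp−y≈-2.730791; I≈4.592813, D=e−e_prev≈-4.445880; u=0·(-2.730791)+1/4·4.592813+2·(-4.445880)≈-7.743557; next y=3/5·0.730791+1/4·(-7.743557)≈-1.497414
n=7: y≈-1.497414, sp=-2, e=sp−y≈-0.502586; I≈4.090228, D=e−e_prev≈2.228206; u=0·(-0.502586)+1/4·4.090228+2·2.228206≈5.478969; next y=3/5·(-1.497414)+1/4·5.478969≈0.471294
n=8: y≈0.471294, sp=-2, e=sp−y≈-2.471294; I≈1.618934, D=e−e_prev≈-1.968708; u=0·(-2.471294)+1/4·1.618934+2·(-1.968708)≈-3.532682; next y=3/5·0.471294+1/4·(-3.532682)≈-0.600394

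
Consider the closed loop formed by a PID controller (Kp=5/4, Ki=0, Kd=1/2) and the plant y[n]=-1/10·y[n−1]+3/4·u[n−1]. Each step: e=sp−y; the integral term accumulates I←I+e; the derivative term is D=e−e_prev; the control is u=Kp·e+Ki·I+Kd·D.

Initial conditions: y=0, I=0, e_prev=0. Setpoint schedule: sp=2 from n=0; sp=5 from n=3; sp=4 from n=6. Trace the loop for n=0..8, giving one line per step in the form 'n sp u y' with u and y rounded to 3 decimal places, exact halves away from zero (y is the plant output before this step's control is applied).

(exact arithmetic carried between steps; '≈' marks a value shown rounded to 6 d.p. or computed from one; I and e_prev carry over from the previous line; the table rounds u and y to 3 d.p., halves away from zero)
n=0: y=0, sp=2, e=sp−y=2; I=2, D=e−e_prev=2; u=5/4·2+0·2+1/2·2=3.5; next y=-1/10·0+3/4·3.5=2.625
n=1: y=2.625, sp=2, e=sp−y=-0.625; I=1.375, D=e−e_prev=-2.625; u=5/4·(-0.625)+0·1.375+1/2·(-2.625)=-2.09375; next y=-1/10·2.625+3/4·(-2.09375)≈-1.832813
n=2: y≈-1.832813, sp=2, e=sp−y≈3.832813; I≈5.207813, D=e−e_prev≈4.457813; u=5/4·3.832813+0·5.207813+1/2·4.457813≈7.019922; next y=-1/10·(-1.832813)+3/4·7.019922≈5.448223
n=3: y≈5.448223, sp=5, e=sp−y≈-0.448223; I≈4.759590, D=e−e_prev≈-4.281035; u=5/4·(-0.448223)+0·4.759590+1/2·(-4.281035)≈-2.700796; next y=-1/10·5.448223+3/4·(-2.700796)≈-2.570419
n=4: y≈-2.570419, sp=5, e=sp−y≈7.570419; I≈12.330009, D=e−e_prev≈8.018642; u=5/4·7.570419+0·12.330009+1/2·8.018642≈13.472345; next y=-1/10·(-2.570419)+3/4·13.472345≈10.361301
n=5: y≈10.361301, sp=5, e=sp−y≈-5.361301; I≈6.968708, D=e−e_prev≈-12.931720; u=5/4·(-5.361301)+0·6.968708+1/2·(-12.931720)≈-13.167486; next y=-1/10·10.361301+3/4·(-13.167486)≈-10.911744
n=6: y≈-10.911744, sp=4, e=sp−y≈14.911744; I≈21.880453, D=e−e_prev≈20.273045; u=5/4·14.911744+0·21.880453+1/2·20.273045≈28.776203; next y=-1/10·(-10.911744)+3/4·28.776203≈22.673327
n=7: y≈22.673327, sp=4, e=sp−y≈-18.673327; I≈3.207126, D=e−e_prev≈-33.585071; u=5/4·(-18.673327)+0·3.207126+1/2·(-33.585071)≈-40.134194; next y=-1/10·22.673327+3/4·(-40.134194)≈-32.367978
n=8: y≈-32.367978, sp=4, e=sp−y≈36.367978; I≈39.575104, D=e−e_prev≈55.041304; u=5/4·36.367978+0·39.575104+1/2·55.041304≈72.980625; next y=-1/10·(-32.367978)+3/4·72.980625≈57.972266

0 2 3.500 0.000
1 2 -2.094 2.625
2 2 7.020 -1.833
3 5 -2.701 5.448
4 5 13.472 -2.570
5 5 -13.167 10.361
6 4 28.776 -10.912
7 4 -40.134 22.673
8 4 72.981 -32.368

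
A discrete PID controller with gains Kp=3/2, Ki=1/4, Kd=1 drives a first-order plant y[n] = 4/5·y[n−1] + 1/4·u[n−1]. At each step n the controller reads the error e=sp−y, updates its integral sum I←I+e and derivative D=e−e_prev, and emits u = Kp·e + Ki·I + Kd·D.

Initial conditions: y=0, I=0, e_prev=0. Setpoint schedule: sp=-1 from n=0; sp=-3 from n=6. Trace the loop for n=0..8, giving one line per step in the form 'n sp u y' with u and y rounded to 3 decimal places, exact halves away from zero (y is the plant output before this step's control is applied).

0 -1 -2.750 0.000
1 -1 -0.109 -0.688
2 -1 -1.178 -0.577
3 -1 -0.681 -0.756
4 -1 -0.869 -0.775
5 -1 -0.773 -0.837
6 -3 -6.305 -0.863
7 -3 -1.005 -2.267
8 -3 -3.148 -2.065

(exact arithmetic carried between steps; '≈' marks a value shown rounded to 6 d.p. or computed from one; I and e_prev carry over from the previous line; the table rounds u and y to 3 d.p., halves away from zero)
n=0: y=0, sp=-1, e=sp−y=-1; I=-1, D=e−e_prev=-1; u=3/2·(-1)+1/4·(-1)+1·(-1)=-2.75; next y=4/5·0+1/4·(-2.75)=-0.6875
n=1: y=-0.6875, sp=-1, e=sp−y=-0.3125; I=-1.3125, D=e−e_prev=0.6875; u=3/2·(-0.3125)+1/4·(-1.3125)+1·0.6875=-0.109375; next y=4/5·(-0.6875)+1/4·(-0.109375)≈-0.577344
n=2: y≈-0.577344, sp=-1, e=sp−y≈-0.422656; I≈-1.735156, D=e−e_prev≈-0.110156; u=3/2·(-0.422656)+1/4·(-1.735156)+1·(-0.110156)≈-1.177930; next y=4/5·(-0.577344)+1/4·(-1.177930)≈-0.756357
n=3: y≈-0.756357, sp=-1, e=sp−y≈-0.243643; I≈-1.978799, D=e−e_prev≈0.179014; u=3/2·(-0.243643)+1/4·(-1.978799)+1·0.179014≈-0.681150; next y=4/5·(-0.756357)+1/4·(-0.681150)≈-0.775373
n=4: y≈-0.775373, sp=-1, e=sp−y≈-0.224627; I≈-2.203425, D=e−e_prev≈0.019016; u=3/2·(-0.224627)+1/4·(-2.203425)+1·0.019016≈-0.868780; next y=4/5·(-0.775373)+1/4·(-0.868780)≈-0.837494
n=5: y≈-0.837494, sp=-1, e=sp−y≈-0.162506; I≈-2.365932, D=e−e_prev≈0.062120; u=3/2·(-0.162506)+1/4·(-2.365932)+1·0.062120≈-0.773122; next y=4/5·(-0.837494)+1/4·(-0.773122)≈-0.863275
n=6: y≈-0.863275, sp=-3, e=sp−y≈-2.136725; I≈-4.502656, D=e−e_prev≈-1.974218; u=3/2·(-2.136725)+1/4·(-4.502656)+1·(-1.974218)≈-6.304969; next y=4/5·(-0.863275)+1/4·(-6.304969)≈-2.266863
n=7: y≈-2.266863, sp=-3, e=sp−y≈-0.733137; I≈-5.235793, D=e−e_prev≈1.403587; u=3/2·(-0.733137)+1/4·(-5.235793)+1·1.403587≈-1.005067; next y=4/5·(-2.266863)+1/4·(-1.005067)≈-2.064757
n=8: y≈-2.064757, sp=-3, e=sp−y≈-0.935243; I≈-6.171037, D=e−e_prev≈-0.202106; u=3/2·(-0.935243)+1/4·(-6.171037)+1·(-0.202106)≈-3.147729; next y=4/5·(-2.064757)+1/4·(-3.147729)≈-2.438738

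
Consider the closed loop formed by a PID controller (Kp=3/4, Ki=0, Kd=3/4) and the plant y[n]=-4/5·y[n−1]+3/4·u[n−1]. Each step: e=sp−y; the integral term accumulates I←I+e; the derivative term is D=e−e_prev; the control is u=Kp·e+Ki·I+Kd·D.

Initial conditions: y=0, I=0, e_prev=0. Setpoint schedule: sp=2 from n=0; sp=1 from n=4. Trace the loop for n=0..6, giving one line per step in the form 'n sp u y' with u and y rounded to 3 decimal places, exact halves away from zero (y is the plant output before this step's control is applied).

0 2 3.000 0.000
1 2 -1.875 2.250
2 2 7.997 -3.206
3 2 -13.749 8.563
4 1 32.164 -17.162
5 1 -68.900 37.853
6 1 152.075 -81.957

(exact arithmetic carried between steps; '≈' marks a value shown rounded to 6 d.p. or computed from one; I and e_prev carry over from the previous line; the table rounds u and y to 3 d.p., halves away from zero)
n=0: y=0, sp=2, e=sp−y=2; I=2, D=e−e_prev=2; u=3/4·2+0·2+3/4·2=3; next y=-4/5·0+3/4·3=2.25
n=1: y=2.25, sp=2, e=sp−y=-0.25; I=1.75, D=e−e_prev=-2.25; u=3/4·(-0.25)+0·1.75+3/4·(-2.25)=-1.875; next y=-4/5·2.25+3/4·(-1.875)=-3.20625
n=2: y=-3.20625, sp=2, e=sp−y=5.20625; I=6.95625, D=e−e_prev=5.45625; u=3/4·5.20625+0·6.95625+3/4·5.45625=7.996875; next y=-4/5·(-3.20625)+3/4·7.996875≈8.562656
n=3: y≈8.562656, sp=2, e=sp−y≈-6.562656; I≈0.393594, D=e−e_prev≈-11.768906; u=3/4·(-6.562656)+0·0.393594+3/4·(-11.768906)≈-13.748672; next y=-4/5·8.562656+3/4·(-13.748672)≈-17.161629
n=4: y≈-17.161629, sp=1, e=sp−y≈18.161629; I≈18.555223, D=e−e_prev≈24.724285; u=3/4·18.161629+0·18.555223+3/4·24.724285≈32.164436; next y=-4/5·(-17.161629)+3/4·32.164436≈37.852630
n=5: y≈37.852630, sp=1, e=sp−y≈-36.852630; I≈-18.297407, D=e−e_prev≈-55.014259; u=3/4·(-36.852630)+0·(-18.297407)+3/4·(-55.014259)≈-68.900166; next y=-4/5·37.852630+3/4·(-68.900166)≈-81.957229
n=6: y≈-81.957229, sp=1, e=sp−y≈82.957229; I≈64.659821, D=e−e_prev≈119.809858; u=3/4·82.957229+0·64.659821+3/4·119.809858≈152.075315; next y=-4/5·(-81.957229)+3/4·152.075315≈179.622269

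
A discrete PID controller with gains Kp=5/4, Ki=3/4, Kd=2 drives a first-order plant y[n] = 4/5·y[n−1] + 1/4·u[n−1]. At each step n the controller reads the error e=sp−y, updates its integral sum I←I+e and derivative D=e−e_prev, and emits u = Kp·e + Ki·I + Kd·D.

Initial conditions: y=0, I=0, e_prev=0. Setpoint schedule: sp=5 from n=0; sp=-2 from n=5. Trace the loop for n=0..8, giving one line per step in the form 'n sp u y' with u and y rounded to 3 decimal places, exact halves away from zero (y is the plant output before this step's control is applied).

(exact arithmetic carried between steps; '≈' marks a value shown rounded to 6 d.p. or computed from one; I and e_prev carry over from the previous line; the table rounds u and y to 3 d.p., halves away from zero)
n=0: y=0, sp=5, e=sp−y=5; I=5, D=e−e_prev=5; u=5/4·5+3/4·5+2·5=20; next y=4/5·0+1/4·20=5
n=1: y=5, sp=5, e=sp−y=0; I=5, D=e−e_prev=-5; u=5/4·0+3/4·5+2·(-5)=-6.25; next y=4/5·5+1/4·(-6.25)=2.4375
n=2: y=2.4375, sp=5, e=sp−y=2.5625; I=7.5625, D=e−e_prev=2.5625; u=5/4·2.5625+3/4·7.5625+2·2.5625=14; next y=4/5·2.4375+1/4·14=5.45
n=3: y=5.45, sp=5, e=sp−y=-0.45; I=7.1125, D=e−e_prev=-3.0125; u=5/4·(-0.45)+3/4·7.1125+2·(-3.0125)=-1.253125; next y=4/5·5.45+1/4·(-1.253125)≈4.046719
n=4: y≈4.046719, sp=5, e=sp−y≈0.953281; I≈8.065781, D=e−e_prev≈1.403281; u=5/4·0.953281+3/4·8.065781+2·1.403281≈10.0475; next y=4/5·4.046719+1/4·10.0475≈5.74925
n=5: y=5.74925, sp=-2, e=sp−y=-7.74925; I≈0.316531, D=e−e_prev≈-8.702531; u=5/4·(-7.74925)+3/4·0.316531+2·(-8.702531)≈-26.854227; next y=4/5·5.74925+1/4·(-26.854227)≈-2.114157
n=6: y≈-2.114157, sp=-2, e=sp−y≈0.114157; I≈0.430688, D=e−e_prev≈7.863407; u=5/4·0.114157+3/4·0.430688+2·7.863407≈16.192525; next y=4/5·(-2.114157)+1/4·16.192525≈2.356806
n=7: y≈2.356806, sp=-2, e=sp−y≈-4.356806; I≈-3.926118, D=e−e_prev≈-4.470963; u=5/4·(-4.356806)+3/4·(-3.926118)+2·(-4.470963)≈-17.332521; next y=4/5·2.356806+1/4·(-17.332521)≈-2.447686
n=8: y≈-2.447686, sp=-2, e=sp−y≈0.447686; I≈-3.478433, D=e−e_prev≈4.804491; u=5/4·0.447686+3/4·(-3.478433)+2·4.804491≈7.559765; next y=4/5·(-2.447686)+1/4·7.559765≈-0.068207

0 5 20.000 0.000
1 5 -6.250 5.000
2 5 14.000 2.438
3 5 -1.253 5.450
4 5 10.048 4.047
5 -2 -26.854 5.749
6 -2 16.193 -2.114
7 -2 -17.333 2.357
8 -2 7.560 -2.448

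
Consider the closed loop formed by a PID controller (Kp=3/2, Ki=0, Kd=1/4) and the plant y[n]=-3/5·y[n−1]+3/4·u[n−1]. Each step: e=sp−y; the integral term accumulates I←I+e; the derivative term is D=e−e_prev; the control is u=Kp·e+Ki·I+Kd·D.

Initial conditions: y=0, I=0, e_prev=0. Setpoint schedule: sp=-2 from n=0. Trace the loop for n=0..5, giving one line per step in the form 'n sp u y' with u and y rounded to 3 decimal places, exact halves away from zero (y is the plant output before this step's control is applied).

(exact arithmetic carried between steps; '≈' marks a value shown rounded to 6 d.p. or computed from one; I and e_prev carry over from the previous line; the table rounds u and y to 3 d.p., halves away from zero)
n=0: y=0, sp=-2, e=sp−y=-2; I=-2, D=e−e_prev=-2; u=3/2·(-2)+0·(-2)+1/4·(-2)=-3.5; next y=-3/5·0+3/4·(-3.5)=-2.625
n=1: y=-2.625, sp=-2, e=sp−y=0.625; I=-1.375, D=e−e_prev=2.625; u=3/2·0.625+0·(-1.375)+1/4·2.625=1.59375; next y=-3/5·(-2.625)+3/4·1.59375≈2.770313
n=2: y≈2.770313, sp=-2, e=sp−y≈-4.770313; I≈-6.145313, D=e−e_prev≈-5.395313; u=3/2·(-4.770313)+0·(-6.145313)+1/4·(-5.395313)≈-8.504297; next y=-3/5·2.770313+3/4·(-8.504297)≈-8.040410
n=3: y≈-8.040410, sp=-2, e=sp−y≈6.040410; I≈-0.104902, D=e−e_prev≈10.810723; u=3/2·6.040410+0·(-0.104902)+1/4·10.810723≈11.763296; next y=-3/5·(-8.040410)+3/4·11.763296≈13.646718
n=4: y≈13.646718, sp=-2, e=sp−y≈-15.646718; I≈-15.751620, D=e−e_prev≈-21.687128; u=3/2·(-15.646718)+0·(-15.751620)+1/4·(-21.687128)≈-28.891859; next y=-3/5·13.646718+3/4·(-28.891859)≈-29.856925
n=5: y≈-29.856925, sp=-2, e=sp−y≈27.856925; I≈12.105305, D=e−e_prev≈43.503643; u=3/2·27.856925+0·12.105305+1/4·43.503643≈52.661298; next y=-3/5·(-29.856925)+3/4·52.661298≈57.410129

0 -2 -3.500 0.000
1 -2 1.594 -2.625
2 -2 -8.504 2.770
3 -2 11.763 -8.040
4 -2 -28.892 13.647
5 -2 52.661 -29.857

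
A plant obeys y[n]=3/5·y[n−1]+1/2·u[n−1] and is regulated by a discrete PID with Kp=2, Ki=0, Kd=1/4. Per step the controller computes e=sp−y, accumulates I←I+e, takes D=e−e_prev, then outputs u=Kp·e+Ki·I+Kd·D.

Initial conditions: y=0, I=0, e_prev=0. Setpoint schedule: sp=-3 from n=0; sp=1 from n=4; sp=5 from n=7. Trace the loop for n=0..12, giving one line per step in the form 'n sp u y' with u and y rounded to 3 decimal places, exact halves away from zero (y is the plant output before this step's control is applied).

(exact arithmetic carried between steps; '≈' marks a value shown rounded to 6 d.p. or computed from one; I and e_prev carry over from the previous line; the table rounds u and y to 3 d.p., halves away from zero)
n=0: y=0, sp=-3, e=sp−y=-3; I=-3, D=e−e_prev=-3; u=2·(-3)+0·(-3)+1/4·(-3)=-6.75; next y=3/5·0+1/2·(-6.75)=-3.375
n=1: y=-3.375, sp=-3, e=sp−y=0.375; I=-2.625, D=e−e_prev=3.375; u=2·0.375+0·(-2.625)+1/4·3.375=1.59375; next y=3/5·(-3.375)+1/2·1.59375=-1.228125
n=2: y=-1.228125, sp=-3, e=sp−y=-1.771875; I=-4.396875, D=e−e_prev=-2.146875; u=2·(-1.771875)+0·(-4.396875)+1/4·(-2.146875)≈-4.080469; next y=3/5·(-1.228125)+1/2·(-4.080469)≈-2.777109
n=3: y≈-2.777109, sp=-3, e=sp−y≈-0.222891; I≈-4.619766, D=e−e_prev≈1.548984; u=2·(-0.222891)+0·(-4.619766)+1/4·1.548984≈-0.058535; next y=3/5·(-2.777109)+1/2·(-0.058535)≈-1.695533
n=4: y≈-1.695533, sp=1, e=sp−y≈2.695533; I≈-1.924232, D=e−e_prev≈2.918424; u=2·2.695533+0·(-1.924232)+1/4·2.918424≈6.120672; next y=3/5·(-1.695533)+1/2·6.120672≈2.043016
n=5: y≈2.043016, sp=1, e=sp−y≈-1.043016; I≈-2.967249, D=e−e_prev≈-3.738549; u=2·(-1.043016)+0·(-2.967249)+1/4·(-3.738549)≈-3.020670; next y=3/5·2.043016+1/2·(-3.020670)≈-0.284525
n=6: y≈-0.284525, sp=1, e=sp−y≈1.284525; I≈-1.682723, D=e−e_prev≈2.327541; u=2·1.284525+0·(-1.682723)+1/4·2.327541≈3.150936; next y=3/5·(-0.284525)+1/2·3.150936≈1.404753
n=7: y≈1.404753, sp=5, e=sp−y≈3.595247; I≈1.912524, D=e−e_prev≈2.310722; u=2·3.595247+0·1.912524+1/4·2.310722≈7.768175; next y=3/5·1.404753+1/2·7.768175≈4.726939
n=8: y≈4.726939, sp=5, e=sp−y≈0.273061; I≈2.185585, D=e−e_prev≈-3.322186; u=2·0.273061+0·2.185585+1/4·(-3.322186)≈-0.284425; next y=3/5·4.726939+1/2·(-0.284425)≈2.693951
n=9: y≈2.693951, sp=5, e=sp−y≈2.306049; I≈4.491634, D=e−e_prev≈2.032988; u=2·2.306049+0·4.491634+1/4·2.032988≈5.120345; next y=3/5·2.693951+1/2·5.120345≈4.176543
n=10: y≈4.176543, sp=5, e=sp−y≈0.823457; I≈5.315090, D=e−e_prev≈-1.482592; u=2·0.823457+0·5.315090+1/4·(-1.482592)≈1.276266; next y=3/5·4.176543+1/2·1.276266≈3.144059
n=11: y≈3.144059, sp=5, e=sp−y≈1.855941; I≈7.171032, D=e−e_prev≈1.032484; u=2·1.855941+0·7.171032+1/4·1.032484≈3.970004; next y=3/5·3.144059+1/2·3.970004≈3.871437
n=12: y≈3.871437, sp=5, e=sp−y≈1.128563; I≈8.299595, D=e−e_prev≈-0.727378; u=2·1.128563+0·8.299595+1/4·(-0.727378)≈2.075281; next y=3/5·3.871437+1/2·2.075281≈3.360503

0 -3 -6.750 0.000
1 -3 1.594 -3.375
2 -3 -4.080 -1.228
3 -3 -0.059 -2.777
4 1 6.121 -1.696
5 1 -3.021 2.043
6 1 3.151 -0.285
7 5 7.768 1.405
8 5 -0.284 4.727
9 5 5.120 2.694
10 5 1.276 4.177
11 5 3.970 3.144
12 5 2.075 3.871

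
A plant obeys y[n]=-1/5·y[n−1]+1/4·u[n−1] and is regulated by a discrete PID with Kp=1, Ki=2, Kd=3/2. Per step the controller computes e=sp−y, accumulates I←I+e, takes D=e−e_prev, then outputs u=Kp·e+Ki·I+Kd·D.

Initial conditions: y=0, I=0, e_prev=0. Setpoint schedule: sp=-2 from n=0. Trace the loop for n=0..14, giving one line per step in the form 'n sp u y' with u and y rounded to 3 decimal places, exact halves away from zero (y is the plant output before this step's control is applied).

(exact arithmetic carried between steps; '≈' marks a value shown rounded to 6 d.p. or computed from one; I and e_prev carry over from the previous line; the table rounds u and y to 3 d.p., halves away from zero)
n=0: y=0, sp=-2, e=sp−y=-2; I=-2, D=e−e_prev=-2; u=1·(-2)+2·(-2)+3/2·(-2)=-9; next y=-1/5·0+1/4·(-9)=-2.25
n=1: y=-2.25, sp=-2, e=sp−y=0.25; I=-1.75, D=e−e_prev=2.25; u=1·0.25+2·(-1.75)+3/2·2.25=0.125; next y=-1/5·(-2.25)+1/4·0.125=0.48125
n=2: y=0.48125, sp=-2, e=sp−y=-2.48125; I=-4.23125, D=e−e_prev=-2.73125; u=1·(-2.48125)+2·(-4.23125)+3/2·(-2.73125)=-15.040625; next y=-1/5·0.48125+1/4·(-15.040625)≈-3.856406
n=3: y≈-3.856406, sp=-2, e=sp−y≈1.856406; I≈-2.374844, D=e−e_prev≈4.337656; u=1·1.856406+2·(-2.374844)+3/2·4.337656≈3.613203; next y=-1/5·(-3.856406)+1/4·3.613203≈1.674582
n=4: y≈1.674582, sp=-2, e=sp−y≈-3.674582; I≈-6.049426, D=e−e_prev≈-5.530988; u=1·(-3.674582)+2·(-6.049426)+3/2·(-5.530988)≈-24.069916; next y=-1/5·1.674582+1/4·(-24.069916)≈-6.352395
n=5: y≈-6.352395, sp=-2, e=sp−y≈4.352395; I≈-1.697030, D=e−e_prev≈8.026977; u=1·4.352395+2·(-1.697030)+3/2·8.026977≈12.998801; next y=-1/5·(-6.352395)+1/4·12.998801≈4.520179
n=6: y≈4.520179, sp=-2, e=sp−y≈-6.520179; I≈-8.217210, D=e−e_prev≈-10.872575; u=1·(-6.520179)+2·(-8.217210)+3/2·(-10.872575)≈-39.263461; next y=-1/5·4.520179+1/4·(-39.263461)≈-10.719901
n=7: y≈-10.719901, sp=-2, e=sp−y≈8.719901; I≈0.502691, D=e−e_prev≈15.240080; u=1·8.719901+2·0.502691+3/2·15.240080≈32.585404; next y=-1/5·(-10.719901)+1/4·32.585404≈10.290331
n=8: y≈10.290331, sp=-2, e=sp−y≈-12.290331; I≈-11.787640, D=e−e_prev≈-21.010232; u=1·(-12.290331)+2·(-11.787640)+3/2·(-21.010232)≈-67.380959; next y=-1/5·10.290331+1/4·(-67.380959)≈-18.903306
n=9: y≈-18.903306, sp=-2, e=sp−y≈16.903306; I≈5.115666, D=e−e_prev≈29.193637; u=1·16.903306+2·5.115666+3/2·29.193637≈70.925095; next y=-1/5·(-18.903306)+1/4·70.925095≈21.511935
n=10: y≈21.511935, sp=-2, e=sp−y≈-23.511935; I≈-18.396269, D=e−e_prev≈-40.415241; u=1·(-23.511935)+2·(-18.396269)+3/2·(-40.415241)≈-120.927334; next y=-1/5·21.511935+1/4·(-120.927334)≈-34.534220
n=11: y≈-34.534220, sp=-2, e=sp−y≈32.534220; I≈14.137952, D=e−e_prev≈56.046155; u=1·32.534220+2·14.137952+3/2·56.046155≈144.879357; next y=-1/5·(-34.534220)+1/4·144.879357≈43.126683
n=12: y≈43.126683, sp=-2, e=sp−y≈-45.126683; I≈-30.988732, D=e−e_prev≈-77.660904; u=1·(-45.126683)+2·(-30.988732)+3/2·(-77.660904)≈-223.595502; next y=-1/5·43.126683+1/4·(-223.595502)≈-64.524212
n=13: y≈-64.524212, sp=-2, e=sp−y≈62.524212; I≈31.535481, D=e−e_prev≈107.650895; u=1·62.524212+2·31.535481+3/2·107.650895≈287.071516; next y=-1/5·(-64.524212)+1/4·287.071516≈84.672722
n=14: y≈84.672722, sp=-2, e=sp−y≈-86.672722; I≈-55.137241, D=e−e_prev≈-149.196934; u=1·(-86.672722)+2·(-55.137241)+3/2·(-149.196934)≈-420.742604; next y=-1/5·84.672722+1/4·(-420.742604)≈-122.120195

0 -2 -9.000 0.000
1 -2 0.125 -2.250
2 -2 -15.041 0.481
3 -2 3.613 -3.856
4 -2 -24.070 1.675
5 -2 12.999 -6.352
6 -2 -39.263 4.520
7 -2 32.585 -10.720
8 -2 -67.381 10.290
9 -2 70.925 -18.903
10 -2 -120.927 21.512
11 -2 144.879 -34.534
12 -2 -223.596 43.127
13 -2 287.072 -64.524
14 -2 -420.743 84.673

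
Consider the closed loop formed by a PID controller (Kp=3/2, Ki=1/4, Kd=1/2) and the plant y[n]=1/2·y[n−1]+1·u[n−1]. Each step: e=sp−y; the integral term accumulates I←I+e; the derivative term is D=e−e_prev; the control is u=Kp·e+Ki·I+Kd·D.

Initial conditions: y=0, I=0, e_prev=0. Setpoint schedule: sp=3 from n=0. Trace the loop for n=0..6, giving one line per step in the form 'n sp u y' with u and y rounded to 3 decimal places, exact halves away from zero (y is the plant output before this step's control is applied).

(exact arithmetic carried between steps; '≈' marks a value shown rounded to 6 d.p. or computed from one; I and e_prev carry over from the previous line; the table rounds u and y to 3 d.p., halves away from zero)
n=0: y=0, sp=3, e=sp−y=3; I=3, D=e−e_prev=3; u=3/2·3+1/4·3+1/2·3=6.75; next y=1/2·0+1·6.75=6.75
n=1: y=6.75, sp=3, e=sp−y=-3.75; I=-0.75, D=e−e_prev=-6.75; u=3/2·(-3.75)+1/4·(-0.75)+1/2·(-6.75)=-9.1875; next y=1/2·6.75+1·(-9.1875)=-5.8125
n=2: y=-5.8125, sp=3, e=sp−y=8.8125; I=8.0625, D=e−e_prev=12.5625; u=3/2·8.8125+1/4·8.0625+1/2·12.5625=21.515625; next y=1/2·(-5.8125)+1·21.515625=18.609375
n=3: y=18.609375, sp=3, e=sp−y=-15.609375; I=-7.546875, D=e−e_prev=-24.421875; u=3/2·(-15.609375)+1/4·(-7.546875)+1/2·(-24.421875)≈-37.511719; next y=1/2·18.609375+1·(-37.511719)≈-28.207031
n=4: y≈-28.207031, sp=3, e=sp−y≈31.207031; I≈23.660156, D=e−e_prev≈46.816406; u=3/2·31.207031+1/4·23.660156+1/2·46.816406≈76.133789; next y=1/2·(-28.207031)+1·76.133789≈62.030273
n=5: y≈62.030273, sp=3, e=sp−y≈-59.030273; I≈-35.370117, D=e−e_prev≈-90.237305; u=3/2·(-59.030273)+1/4·(-35.370117)+1/2·(-90.237305)≈-142.506592; next y=1/2·62.030273+1·(-142.506592)≈-111.491455
n=6: y≈-111.491455, sp=3, e=sp−y≈114.491455; I≈79.121338, D=e−e_prev≈173.521729; u=3/2·114.491455+1/4·79.121338+1/2·173.521729≈278.278381; next y=1/2·(-111.491455)+1·278.278381≈222.532654

0 3 6.750 0.000
1 3 -9.188 6.750
2 3 21.516 -5.813
3 3 -37.512 18.609
4 3 76.134 -28.207
5 3 -142.507 62.030
6 3 278.278 -111.491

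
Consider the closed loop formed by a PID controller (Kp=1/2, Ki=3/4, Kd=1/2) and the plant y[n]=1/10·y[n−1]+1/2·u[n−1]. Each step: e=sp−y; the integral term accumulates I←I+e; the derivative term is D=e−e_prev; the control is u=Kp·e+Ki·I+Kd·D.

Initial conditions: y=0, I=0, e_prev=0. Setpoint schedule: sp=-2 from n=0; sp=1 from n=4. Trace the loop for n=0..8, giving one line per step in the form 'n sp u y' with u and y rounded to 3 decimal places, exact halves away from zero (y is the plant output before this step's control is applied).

0 -2 -3.500 0.000
1 -2 -0.938 -1.750
2 -2 -3.936 -0.644
3 -2 -1.970 -2.032
4 1 1.133 -1.188
5 1 -1.167 0.448
6 1 1.791 -0.539
7 1 0.037 0.842
8 1 2.139 0.102

(exact arithmetic carried between steps; '≈' marks a value shown rounded to 6 d.p. or computed from one; I and e_prev carry over from the previous line; the table rounds u and y to 3 d.p., halves away from zero)
n=0: y=0, sp=-2, e=sp−y=-2; I=-2, D=e−e_prev=-2; u=1/2·(-2)+3/4·(-2)+1/2·(-2)=-3.5; next y=1/10·0+1/2·(-3.5)=-1.75
n=1: y=-1.75, sp=-2, e=sp−y=-0.25; I=-2.25, D=e−e_prev=1.75; u=1/2·(-0.25)+3/4·(-2.25)+1/2·1.75=-0.9375; next y=1/10·(-1.75)+1/2·(-0.9375)=-0.64375
n=2: y=-0.64375, sp=-2, e=sp−y=-1.35625; I=-3.60625, D=e−e_prev=-1.10625; u=1/2·(-1.35625)+3/4·(-3.60625)+1/2·(-1.10625)≈-3.935938; next y=1/10·(-0.64375)+1/2·(-3.935938)≈-2.032344
n=3: y≈-2.032344, sp=-2, e=sp−y≈0.032344; I≈-3.573906, D=e−e_prev≈1.388594; u=1/2·0.032344+3/4·(-3.573906)+1/2·1.388594≈-1.969961; next y=1/10·(-2.032344)+1/2·(-1.969961)≈-1.188215
n=4: y≈-1.188215, sp=1, e=sp−y≈2.188215; I≈-1.385691, D=e−e_prev≈2.155871; u=1/2·2.188215+3/4·(-1.385691)+1/2·2.155871≈1.132774; next y=1/10·(-1.188215)+1/2·1.132774≈0.447566
n=5: y≈0.447566, sp=1, e=sp−y≈0.552434; I≈-0.833257, D=e−e_prev≈-1.635781; u=1/2·0.552434+3/4·(-0.833257)+1/2·(-1.635781)≈-1.166616; next y=1/10·0.447566+1/2·(-1.166616)≈-0.538551
n=6: y≈-0.538551, sp=1, e=sp−y≈1.538551; I≈0.705294, D=e−e_prev≈0.986117; u=1/2·1.538551+3/4·0.705294+1/2·0.986117≈1.791305; next y=1/10·(-0.538551)+1/2·1.791305≈0.841797
n=7: y≈0.841797, sp=1, e=sp−y≈0.158203; I≈0.863497, D=e−e_prev≈-1.380349; u=1/2·0.158203+3/4·0.863497+1/2·(-1.380349)≈0.036550; next y=1/10·0.841797+1/2·0.036550≈0.102455
n=8: y≈0.102455, sp=1, e=sp−y≈0.897545; I≈1.761042, D=e−e_prev≈0.739343; u=1/2·0.897545+3/4·1.761042+1/2·0.739343≈2.139226; next y=1/10·0.102455+1/2·2.139226≈1.079858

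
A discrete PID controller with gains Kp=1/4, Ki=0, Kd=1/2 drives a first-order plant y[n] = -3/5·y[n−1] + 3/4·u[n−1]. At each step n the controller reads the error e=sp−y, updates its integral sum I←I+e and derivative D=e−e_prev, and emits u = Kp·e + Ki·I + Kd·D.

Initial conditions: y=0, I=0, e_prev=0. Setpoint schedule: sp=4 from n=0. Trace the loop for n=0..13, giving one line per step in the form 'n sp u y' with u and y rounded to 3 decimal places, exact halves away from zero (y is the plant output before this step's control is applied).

0 4 3.000 0.000
1 4 -0.688 2.250
2 4 3.524 -1.866
3 4 -2.755 3.763
4 4 6.124 -4.324
5 4 -6.552 7.187
6 4 11.513 -9.226
7 4 -14.241 14.171
8 4 22.473 -19.183
9 4 -29.865 28.365
10 4 44.746 -39.418
11 4 -61.616 57.210
12 4 90.009 -80.538
13 4 -126.141 115.829

(exact arithmetic carried between steps; '≈' marks a value shown rounded to 6 d.p. or computed from one; I and e_prev carry over from the previous line; the table rounds u and y to 3 d.p., halves away from zero)
n=0: y=0, sp=4, e=sp−y=4; I=4, D=e−e_prev=4; u=1/4·4+0·4+1/2·4=3; next y=-3/5·0+3/4·3=2.25
n=1: y=2.25, sp=4, e=sp−y=1.75; I=5.75, D=e−e_prev=-2.25; u=1/4·1.75+0·5.75+1/2·(-2.25)=-0.6875; next y=-3/5·2.25+3/4·(-0.6875)=-1.865625
n=2: y=-1.865625, sp=4, e=sp−y=5.865625; I=11.615625, D=e−e_prev=4.115625; u=1/4·5.865625+0·11.615625+1/2·4.115625≈3.524219; next y=-3/5·(-1.865625)+3/4·3.524219≈3.762539
n=3: y≈3.762539, sp=4, e=sp−y≈0.237461; I≈11.853086, D=e−e_prev≈-5.628164; u=1/4·0.237461+0·11.853086+1/2·(-5.628164)≈-2.754717; next y=-3/5·3.762539+3/4·(-2.754717)≈-4.323561
n=4: y≈-4.323561, sp=4, e=sp−y≈8.323561; I≈20.176647, D=e−e_prev≈8.086100; u=1/4·8.323561+0·20.176647+1/2·8.086100≈6.123940; next y=-3/5·(-4.323561)+3/4·6.123940≈7.187092
n=5: y≈7.187092, sp=4, e=sp−y≈-3.187092; I≈16.989555, D=e−e_prev≈-11.510653; u=1/4·(-3.187092)+0·16.989555+1/2·(-11.510653)≈-6.552099; next y=-3/5·7.187092+3/4·(-6.552099)≈-9.226330
n=6: y≈-9.226330, sp=4, e=sp−y≈13.226330; I≈30.215885, D=e−e_prev≈16.413422; u=1/4·13.226330+0·30.215885+1/2·16.413422≈11.513293; next y=-3/5·(-9.226330)+3/4·11.513293≈14.170768
n=7: y≈14.170768, sp=4, e=sp−y≈-10.170768; I≈20.045117, D=e−e_prev≈-23.397097; u=1/4·(-10.170768)+0·20.045117+1/2·(-23.397097)≈-14.241241; next y=-3/5·14.170768+3/4·(-14.241241)≈-19.183391
n=8: y≈-19.183391, sp=4, e=sp−y≈23.183391; I≈43.228508, D=e−e_prev≈33.354159; u=1/4·23.183391+0·43.228508+1/2·33.354159≈22.472927; next y=-3/5·(-19.183391)+3/4·22.472927≈28.364730
n=9: y≈28.364730, sp=4, e=sp−y≈-24.364730; I≈18.863778, D=e−e_prev≈-47.548121; u=1/4·(-24.364730)+0·18.863778+1/2·(-47.548121)≈-29.865243; next y=-3/5·28.364730+3/4·(-29.865243)≈-39.417770
n=10: y≈-39.417770, sp=4, e=sp−y≈43.417770; I≈62.281548, D=e−e_prev≈67.782500; u=1/4·43.417770+0·62.281548+1/2·67.782500≈44.745693; next y=-3/5·(-39.417770)+3/4·44.745693≈57.209932
n=11: y≈57.209932, sp=4, e=sp−y≈-53.209932; I≈9.071617, D=e−e_prev≈-96.627702; u=1/4·(-53.209932)+0·9.071617+1/2·(-96.627702)≈-61.616334; next y=-3/5·57.209932+3/4·(-61.616334)≈-80.538209
n=12: y≈-80.538209, sp=4, e=sp−y≈84.538209; I≈93.609826, D=e−e_prev≈137.748141; u=1/4·84.538209+0·93.609826+1/2·137.748141≈90.008623; next y=-3/5·(-80.538209)+3/4·90.008623≈115.829393
n=13: y≈115.829393, sp=4, e=sp−y≈-111.829393; I≈-18.219567, D=e−e_prev≈-196.367602; u=1/4·(-111.829393)+0·(-18.219567)+1/2·(-196.367602)≈-126.141149; next y=-3/5·115.829393+3/4·(-126.141149)≈-164.103498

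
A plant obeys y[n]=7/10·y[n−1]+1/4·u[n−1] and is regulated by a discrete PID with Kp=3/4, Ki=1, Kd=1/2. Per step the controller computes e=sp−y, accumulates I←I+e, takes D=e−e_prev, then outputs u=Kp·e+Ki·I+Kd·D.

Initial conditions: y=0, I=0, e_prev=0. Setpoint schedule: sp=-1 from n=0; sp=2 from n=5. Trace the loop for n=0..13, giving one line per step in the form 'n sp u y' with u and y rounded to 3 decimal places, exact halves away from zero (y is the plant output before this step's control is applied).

(exact arithmetic carried between steps; '≈' marks a value shown rounded to 6 d.p. or computed from one; I and e_prev carry over from the previous line; the table rounds u and y to 3 d.p., halves away from zero)
n=0: y=0, sp=-1, e=sp−y=-1; I=-1, D=e−e_prev=-1; u=3/4·(-1)+1·(-1)+1/2·(-1)=-2.25; next y=7/10·0+1/4·(-2.25)=-0.5625
n=1: y=-0.5625, sp=-1, e=sp−y=-0.4375; I=-1.4375, D=e−e_prev=0.5625; u=3/4·(-0.4375)+1·(-1.4375)+1/2·0.5625=-1.484375; next y=7/10·(-0.5625)+1/4·(-1.484375)≈-0.764844
n=2: y≈-0.764844, sp=-1, e=sp−y≈-0.235156; I≈-1.672656, D=e−e_prev≈0.202344; u=3/4·(-0.235156)+1·(-1.672656)+1/2·0.202344≈-1.747852; next y=7/10·(-0.764844)+1/4·(-1.747852)≈-0.972354
n=3: y≈-0.972354, sp=-1, e=sp−y≈-0.027646; I≈-1.700303, D=e−e_prev≈0.207510; u=3/4·(-0.027646)+1·(-1.700303)+1/2·0.207510≈-1.617283; next y=7/10·(-0.972354)+1/4·(-1.617283)≈-1.084968
n=4: y≈-1.084968, sp=-1, e=sp−y≈0.084968; I≈-1.615335, D=e−e_prev≈0.112615; u=3/4·0.084968+1·(-1.615335)+1/2·0.112615≈-1.495301; next y=7/10·(-1.084968)+1/4·(-1.495301)≈-1.133303
n=5: y≈-1.133303, sp=2, e=sp−y≈3.133303; I≈1.517968, D=e−e_prev≈3.048335; u=3/4·3.133303+1·1.517968+1/2·3.048335≈5.392113; next y=7/10·(-1.133303)+1/4·5.392113≈0.554716
n=6: y≈0.554716, sp=2, e=sp−y≈1.445284; I≈2.963252, D=e−e_prev≈-1.688019; u=3/4·1.445284+1·2.963252+1/2·(-1.688019)≈3.203206; next y=7/10·0.554716+1/4·3.203206≈1.189103
n=7: y≈1.189103, sp=2, e=sp−y≈0.810897; I≈3.774150, D=e−e_prev≈-0.634387; u=3/4·0.810897+1·3.774150+1/2·(-0.634387)≈4.065129; next y=7/10·1.189103+1/4·4.065129≈1.848654
n=8: y≈1.848654, sp=2, e=sp−y≈0.151346; I≈3.925495, D=e−e_prev≈-0.659551; u=3/4·0.151346+1·3.925495+1/2·(-0.659551)≈3.709229; next y=7/10·1.848654+1/4·3.709229≈2.221365
n=9: y≈2.221365, sp=2, e=sp−y≈-0.221365; I≈3.704130, D=e−e_prev≈-0.372711; u=3/4·(-0.221365)+1·3.704130+1/2·(-0.372711)≈3.351751; next y=7/10·2.221365+1/4·3.351751≈2.392893
n=10: y≈2.392893, sp=2, e=sp−y≈-0.392893; I≈3.311237, D=e−e_prev≈-0.171528; u=3/4·(-0.392893)+1·3.311237+1/2·(-0.171528)≈2.930803; next y=7/10·2.392893+1/4·2.930803≈2.407726
n=11: y≈2.407726, sp=2, e=sp−y≈-0.407726; I≈2.903511, D=e−e_prev≈-0.014833; u=3/4·(-0.407726)+1·2.903511+1/2·(-0.014833)≈2.590300; next y=7/10·2.407726+1/4·2.590300≈2.332983
n=12: y≈2.332983, sp=2, e=sp−y≈-0.332983; I≈2.570528, D=e−e_prev≈0.074743; u=3/4·(-0.332983)+1·2.570528+1/2·0.074743≈2.358162; next y=7/10·2.332983+1/4·2.358162≈2.222629
n=13: y≈2.222629, sp=2, e=sp−y≈-0.222629; I≈2.347899, D=e−e_prev≈0.110355; u=3/4·(-0.222629)+1·2.347899+1/2·0.110355≈2.236105; next y=7/10·2.222629+1/4·2.236105≈2.114866

0 -1 -2.250 0.000
1 -1 -1.484 -0.563
2 -1 -1.748 -0.765
3 -1 -1.617 -0.972
4 -1 -1.495 -1.085
5 2 5.392 -1.133
6 2 3.203 0.555
7 2 4.065 1.189
8 2 3.709 1.849
9 2 3.352 2.221
10 2 2.931 2.393
11 2 2.590 2.408
12 2 2.358 2.333
13 2 2.236 2.223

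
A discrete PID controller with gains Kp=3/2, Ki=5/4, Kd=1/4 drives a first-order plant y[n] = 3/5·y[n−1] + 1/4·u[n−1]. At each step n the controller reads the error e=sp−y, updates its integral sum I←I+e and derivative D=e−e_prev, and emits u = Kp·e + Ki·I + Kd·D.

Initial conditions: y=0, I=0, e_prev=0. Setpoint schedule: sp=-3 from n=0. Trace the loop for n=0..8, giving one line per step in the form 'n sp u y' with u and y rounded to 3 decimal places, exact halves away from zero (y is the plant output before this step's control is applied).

0 -3 -9.000 0.000
1 -3 -5.250 -2.250
2 -3 -5.513 -2.663
3 -3 -5.098 -2.976
4 -3 -4.954 -3.060
5 -3 -4.857 -3.074
6 -3 -4.814 -3.059
7 -3 -4.797 -3.039
8 -3 -4.792 -3.022

(exact arithmetic carried between steps; '≈' marks a value shown rounded to 6 d.p. or computed from one; I and e_prev carry over from the previous line; the table rounds u and y to 3 d.p., halves away from zero)
n=0: y=0, sp=-3, e=sp−y=-3; I=-3, D=e−e_prev=-3; u=3/2·(-3)+5/4·(-3)+1/4·(-3)=-9; next y=3/5·0+1/4·(-9)=-2.25
n=1: y=-2.25, sp=-3, e=sp−y=-0.75; I=-3.75, D=e−e_prev=2.25; u=3/2·(-0.75)+5/4·(-3.75)+1/4·2.25=-5.25; next y=3/5·(-2.25)+1/4·(-5.25)=-2.6625
n=2: y=-2.6625, sp=-3, e=sp−y=-0.3375; I=-4.0875, D=e−e_prev=0.4125; u=3/2·(-0.3375)+5/4·(-4.0875)+1/4·0.4125=-5.5125; next y=3/5·(-2.6625)+1/4·(-5.5125)=-2.975625
n=3: y=-2.975625, sp=-3, e=sp−y=-0.024375; I=-4.111875, D=e−e_prev=0.313125; u=3/2·(-0.024375)+5/4·(-4.111875)+1/4·0.313125=-5.098125; next y=3/5·(-2.975625)+1/4·(-5.098125)≈-3.059906
n=4: y≈-3.059906, sp=-3, e=sp−y≈0.059906; I≈-4.051969, D=e−e_prev≈0.084281; u=3/2·0.059906+5/4·(-4.051969)+1/4·0.084281≈-4.954031; next y=3/5·(-3.059906)+1/4·(-4.954031)≈-3.074452
n=5: y≈-3.074452, sp=-3, e=sp−y≈0.074452; I≈-3.977517, D=e−e_prev≈0.014545; u=3/2·0.074452+5/4·(-3.977517)+1/4·0.014545≈-4.856583; next y=3/5·(-3.074452)+1/4·(-4.856583)≈-3.058817
n=6: y≈-3.058817, sp=-3, e=sp−y≈0.058817; I≈-3.918701, D=e−e_prev≈-0.015635; u=3/2·0.058817+5/4·(-3.918701)+1/4·(-0.015635)≈-4.814059; next y=3/5·(-3.058817)+1/4·(-4.814059)≈-3.038805
n=7: y≈-3.038805, sp=-3, e=sp−y≈0.038805; I≈-3.879896, D=e−e_prev≈-0.020012; u=3/2·0.038805+5/4·(-3.879896)+1/4·(-0.020012)≈-4.796665; next y=3/5·(-3.038805)+1/4·(-4.796665)≈-3.022449
n=8: y≈-3.022449, sp=-3, e=sp−y≈0.022449; I≈-3.857446, D=e−e_prev≈-0.016356; u=3/2·0.022449+5/4·(-3.857446)+1/4·(-0.016356)≈-4.792223; next y=3/5·(-3.022449)+1/4·(-4.792223)≈-3.011525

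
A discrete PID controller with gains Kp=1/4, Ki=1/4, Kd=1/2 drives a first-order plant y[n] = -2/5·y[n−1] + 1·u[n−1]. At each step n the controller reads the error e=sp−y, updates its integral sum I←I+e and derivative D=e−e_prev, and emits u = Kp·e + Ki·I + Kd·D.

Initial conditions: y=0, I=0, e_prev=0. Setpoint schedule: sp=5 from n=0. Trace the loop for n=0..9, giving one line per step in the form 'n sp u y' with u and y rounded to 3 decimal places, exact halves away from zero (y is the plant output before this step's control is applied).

(exact arithmetic carried between steps; '≈' marks a value shown rounded to 6 d.p. or computed from one; I and e_prev carry over from the previous line; the table rounds u and y to 3 d.p., halves away from zero)
n=0: y=0, sp=5, e=sp−y=5; I=5, D=e−e_prev=5; u=1/4·5+1/4·5+1/2·5=5; next y=-2/5·0+1·5=5
n=1: y=5, sp=5, e=sp−y=0; I=5, D=e−e_prev=-5; u=1/4·0+1/4·5+1/2·(-5)=-1.25; next y=-2/5·5+1·(-1.25)=-3.25
n=2: y=-3.25, sp=5, e=sp−y=8.25; I=13.25, D=e−e_prev=8.25; u=1/4·8.25+1/4·13.25+1/2·8.25=9.5; next y=-2/5·(-3.25)+1·9.5=10.8
n=3: y=10.8, sp=5, e=sp−y=-5.8; I=7.45, D=e−e_prev=-14.05; u=1/4·(-5.8)+1/4·7.45+1/2·(-14.05)=-6.6125; next y=-2/5·10.8+1·(-6.6125)=-10.9325
n=4: y=-10.9325, sp=5, e=sp−y=15.9325; I=23.3825, D=e−e_prev=21.7325; u=1/4·15.9325+1/4·23.3825+1/2·21.7325=20.695; next y=-2/5·(-10.9325)+1·20.695=25.068
n=5: y=25.068, sp=5, e=sp−y=-20.068; I=3.3145, D=e−e_prev=-36.0005; u=1/4·(-20.068)+1/4·3.3145+1/2·(-36.0005)=-22.188625; next y=-2/5·25.068+1·(-22.188625)=-32.215825
n=6: y=-32.215825, sp=5, e=sp−y=37.215825; I=40.530325, D=e−e_prev=57.283825; u=1/4·37.215825+1/4·40.530325+1/2·57.283825=48.07845; next y=-2/5·(-32.215825)+1·48.07845=60.96478
n=7: y=60.96478, sp=5, e=sp−y=-55.96478; I=-15.434455, D=e−e_prev=-93.180605; u=1/4·(-55.96478)+1/4·(-15.434455)+1/2·(-93.180605)≈-64.440111; next y=-2/5·60.96478+1·(-64.440111)≈-88.826023
n=8: y≈-88.826023, sp=5, e=sp−y≈93.826023; I≈78.391568, D=e−e_prev≈149.790803; u=1/4·93.826023+1/4·78.391568+1/2·149.790803≈117.949800; next y=-2/5·(-88.826023)+1·117.949800≈153.480209
n=9: y≈153.480209, sp=5, e=sp−y≈-148.480209; I≈-70.088641, D=e−e_prev≈-242.306232; u=1/4·(-148.480209)+1/4·(-70.088641)+1/2·(-242.306232)≈-175.795328; next y=-2/5·153.480209+1·(-175.795328)≈-237.187412

0 5 5.000 0.000
1 5 -1.250 5.000
2 5 9.500 -3.250
3 5 -6.613 10.800
4 5 20.695 -10.933
5 5 -22.189 25.068
6 5 48.078 -32.216
7 5 -64.440 60.965
8 5 117.950 -88.826
9 5 -175.795 153.480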